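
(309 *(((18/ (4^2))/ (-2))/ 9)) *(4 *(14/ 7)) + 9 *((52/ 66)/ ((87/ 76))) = -94619/ 638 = -148.31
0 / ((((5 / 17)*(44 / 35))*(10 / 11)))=0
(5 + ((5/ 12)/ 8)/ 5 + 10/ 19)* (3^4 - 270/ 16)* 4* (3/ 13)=272673/ 832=327.73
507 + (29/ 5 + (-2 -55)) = 455.80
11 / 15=0.73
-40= -40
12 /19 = 0.63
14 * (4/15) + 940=14156/15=943.73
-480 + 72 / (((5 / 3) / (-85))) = -4152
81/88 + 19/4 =499/88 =5.67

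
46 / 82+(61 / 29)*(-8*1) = -16.27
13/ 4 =3.25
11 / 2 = 5.50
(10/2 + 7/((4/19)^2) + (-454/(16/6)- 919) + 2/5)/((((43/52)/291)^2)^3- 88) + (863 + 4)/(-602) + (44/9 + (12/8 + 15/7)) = 252046057038295181615912748076913/14310001432791556396954050868335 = 17.61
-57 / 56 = -1.02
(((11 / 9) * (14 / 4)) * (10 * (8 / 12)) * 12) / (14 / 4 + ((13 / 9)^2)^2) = 43.58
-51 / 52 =-0.98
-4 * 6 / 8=-3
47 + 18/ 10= 244/ 5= 48.80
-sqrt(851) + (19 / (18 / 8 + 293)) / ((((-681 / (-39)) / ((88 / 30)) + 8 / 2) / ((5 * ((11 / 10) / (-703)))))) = -sqrt(851) - 12584 / 248767021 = -29.17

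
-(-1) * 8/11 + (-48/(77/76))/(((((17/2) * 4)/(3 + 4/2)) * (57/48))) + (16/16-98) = -133701/1309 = -102.14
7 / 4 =1.75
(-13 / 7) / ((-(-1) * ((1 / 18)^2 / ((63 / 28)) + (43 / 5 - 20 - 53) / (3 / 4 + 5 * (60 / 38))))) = 3459105 / 13873069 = 0.25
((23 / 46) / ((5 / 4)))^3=0.06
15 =15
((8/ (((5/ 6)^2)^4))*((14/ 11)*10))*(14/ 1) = 5267275776/ 859375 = 6129.19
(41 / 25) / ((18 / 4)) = 82 / 225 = 0.36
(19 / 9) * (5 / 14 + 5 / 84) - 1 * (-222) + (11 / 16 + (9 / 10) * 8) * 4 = 34348 / 135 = 254.43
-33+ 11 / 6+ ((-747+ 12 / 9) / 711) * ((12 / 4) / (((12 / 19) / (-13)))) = 286625 / 8532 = 33.59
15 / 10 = 3 / 2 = 1.50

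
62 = 62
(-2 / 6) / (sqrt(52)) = -sqrt(13) / 78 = -0.05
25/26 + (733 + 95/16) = 153899/208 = 739.90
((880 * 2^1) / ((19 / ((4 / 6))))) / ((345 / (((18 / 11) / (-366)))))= -64 / 79971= -0.00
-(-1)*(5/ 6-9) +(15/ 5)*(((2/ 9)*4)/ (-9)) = -8.46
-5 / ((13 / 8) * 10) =-4 / 13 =-0.31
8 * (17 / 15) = 136 / 15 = 9.07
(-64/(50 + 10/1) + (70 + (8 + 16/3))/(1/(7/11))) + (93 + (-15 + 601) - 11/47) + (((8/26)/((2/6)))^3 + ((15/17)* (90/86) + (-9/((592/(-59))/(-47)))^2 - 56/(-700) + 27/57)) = 2510.21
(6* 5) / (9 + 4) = 2.31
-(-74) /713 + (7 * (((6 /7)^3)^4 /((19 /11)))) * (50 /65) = 206866616821034 /348228990036473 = 0.59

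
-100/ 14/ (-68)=25/ 238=0.11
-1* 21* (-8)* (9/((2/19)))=14364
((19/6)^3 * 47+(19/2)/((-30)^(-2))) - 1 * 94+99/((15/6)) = 10787113/1080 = 9988.07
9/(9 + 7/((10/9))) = 10/17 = 0.59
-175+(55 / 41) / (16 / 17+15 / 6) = -837605 / 4797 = -174.61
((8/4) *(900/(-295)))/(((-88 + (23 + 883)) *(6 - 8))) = 90/24131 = 0.00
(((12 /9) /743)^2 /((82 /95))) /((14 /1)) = 380 /1425942567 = 0.00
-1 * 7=-7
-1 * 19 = -19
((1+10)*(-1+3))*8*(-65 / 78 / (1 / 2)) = -880 / 3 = -293.33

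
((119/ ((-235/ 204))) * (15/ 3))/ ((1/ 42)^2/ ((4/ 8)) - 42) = 1259496/ 102413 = 12.30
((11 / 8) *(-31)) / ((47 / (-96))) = 4092 / 47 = 87.06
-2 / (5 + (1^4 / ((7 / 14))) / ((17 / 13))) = -34 / 111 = -0.31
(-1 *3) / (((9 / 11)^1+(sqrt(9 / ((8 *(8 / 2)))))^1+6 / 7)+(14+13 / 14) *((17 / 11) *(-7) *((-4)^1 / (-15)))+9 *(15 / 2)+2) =-3599774640 / 33716271863+48024900 *sqrt(2) / 33716271863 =-0.10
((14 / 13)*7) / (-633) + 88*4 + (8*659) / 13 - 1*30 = 5986816 / 8229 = 727.53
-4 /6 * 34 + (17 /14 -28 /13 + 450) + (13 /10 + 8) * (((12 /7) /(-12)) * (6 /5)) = 424.80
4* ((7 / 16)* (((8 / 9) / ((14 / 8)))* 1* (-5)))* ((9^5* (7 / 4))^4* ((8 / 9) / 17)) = -1801886096740474447605 / 68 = -26498324952065800700.07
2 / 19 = 0.11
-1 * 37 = -37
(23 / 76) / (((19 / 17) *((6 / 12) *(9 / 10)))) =1955 / 3249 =0.60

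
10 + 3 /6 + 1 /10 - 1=48 /5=9.60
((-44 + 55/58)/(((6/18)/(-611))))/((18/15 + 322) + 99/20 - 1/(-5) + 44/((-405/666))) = 37448190/121481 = 308.26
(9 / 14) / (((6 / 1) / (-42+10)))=-24 / 7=-3.43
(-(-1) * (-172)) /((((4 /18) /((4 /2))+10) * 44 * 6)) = -0.06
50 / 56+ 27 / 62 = 1153 / 868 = 1.33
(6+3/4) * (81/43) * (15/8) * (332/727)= 2722815/250088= 10.89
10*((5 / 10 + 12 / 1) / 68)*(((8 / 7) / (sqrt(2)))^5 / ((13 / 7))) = 0.34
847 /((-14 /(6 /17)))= -363 /17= -21.35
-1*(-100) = 100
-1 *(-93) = 93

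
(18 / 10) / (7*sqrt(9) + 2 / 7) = 63 / 745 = 0.08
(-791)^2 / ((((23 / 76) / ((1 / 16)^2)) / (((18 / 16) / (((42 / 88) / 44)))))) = 616474551 / 736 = 837601.29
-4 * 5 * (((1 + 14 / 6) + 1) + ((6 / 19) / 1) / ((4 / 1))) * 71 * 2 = -714260 / 57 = -12530.88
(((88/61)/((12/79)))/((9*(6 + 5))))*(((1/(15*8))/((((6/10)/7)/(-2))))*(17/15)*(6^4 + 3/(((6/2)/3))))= -27.46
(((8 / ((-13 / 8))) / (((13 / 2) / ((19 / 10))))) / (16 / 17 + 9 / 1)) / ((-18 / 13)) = 10336 / 98865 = 0.10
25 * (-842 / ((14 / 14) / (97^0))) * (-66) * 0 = 0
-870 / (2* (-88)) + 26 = 30.94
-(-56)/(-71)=-56/71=-0.79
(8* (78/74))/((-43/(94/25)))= -29328/39775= -0.74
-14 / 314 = -7 / 157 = -0.04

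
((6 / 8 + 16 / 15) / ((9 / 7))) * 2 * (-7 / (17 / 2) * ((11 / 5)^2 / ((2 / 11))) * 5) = -7108871 / 22950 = -309.75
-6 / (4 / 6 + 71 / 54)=-324 / 107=-3.03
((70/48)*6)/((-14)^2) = 5/112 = 0.04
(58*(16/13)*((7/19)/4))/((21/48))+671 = 169449/247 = 686.03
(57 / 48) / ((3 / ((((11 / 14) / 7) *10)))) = 0.44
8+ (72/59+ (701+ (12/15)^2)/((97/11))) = 12703309/143075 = 88.79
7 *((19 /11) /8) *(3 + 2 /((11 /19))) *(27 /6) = 84987 /1936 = 43.90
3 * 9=27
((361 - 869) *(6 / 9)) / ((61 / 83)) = -460.81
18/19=0.95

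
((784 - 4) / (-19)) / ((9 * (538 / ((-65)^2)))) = -549250 / 15333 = -35.82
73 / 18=4.06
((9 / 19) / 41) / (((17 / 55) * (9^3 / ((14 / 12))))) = 385 / 6436098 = 0.00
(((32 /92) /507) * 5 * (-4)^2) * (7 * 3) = 4480 /3887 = 1.15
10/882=5/441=0.01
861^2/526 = 741321/526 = 1409.36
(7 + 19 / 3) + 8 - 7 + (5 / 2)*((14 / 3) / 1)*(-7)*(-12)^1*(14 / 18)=6989 / 9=776.56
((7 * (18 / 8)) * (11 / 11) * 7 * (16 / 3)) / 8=147 / 2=73.50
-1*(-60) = 60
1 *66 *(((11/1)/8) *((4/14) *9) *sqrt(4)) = 3267/7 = 466.71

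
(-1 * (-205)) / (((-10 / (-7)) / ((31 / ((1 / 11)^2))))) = 1076537 / 2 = 538268.50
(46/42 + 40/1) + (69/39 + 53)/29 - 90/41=13239893/324597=40.79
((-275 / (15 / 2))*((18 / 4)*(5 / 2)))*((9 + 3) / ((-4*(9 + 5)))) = 2475 / 28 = 88.39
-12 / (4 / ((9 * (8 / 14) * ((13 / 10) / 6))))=-117 / 35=-3.34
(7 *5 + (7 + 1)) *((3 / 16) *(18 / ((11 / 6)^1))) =3483 / 44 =79.16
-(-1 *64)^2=-4096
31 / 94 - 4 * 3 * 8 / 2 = -4481 / 94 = -47.67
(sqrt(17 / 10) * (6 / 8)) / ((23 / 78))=117 * sqrt(170) / 460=3.32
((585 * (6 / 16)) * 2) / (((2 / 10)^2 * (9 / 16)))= 19500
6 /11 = 0.55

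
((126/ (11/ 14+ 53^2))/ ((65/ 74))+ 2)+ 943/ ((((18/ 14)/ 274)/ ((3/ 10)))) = 92495298487/ 1534143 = 60291.18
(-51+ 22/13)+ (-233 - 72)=-4606/13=-354.31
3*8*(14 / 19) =336 / 19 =17.68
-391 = -391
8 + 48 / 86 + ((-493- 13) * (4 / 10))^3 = -44566604304 / 5375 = -8291461.27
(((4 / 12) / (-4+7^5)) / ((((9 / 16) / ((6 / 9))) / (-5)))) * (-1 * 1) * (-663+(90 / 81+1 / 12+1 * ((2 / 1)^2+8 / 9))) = -315320 / 4083129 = -0.08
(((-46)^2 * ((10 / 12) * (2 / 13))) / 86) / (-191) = -5290 / 320307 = -0.02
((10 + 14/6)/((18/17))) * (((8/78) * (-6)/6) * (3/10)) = -629/1755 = -0.36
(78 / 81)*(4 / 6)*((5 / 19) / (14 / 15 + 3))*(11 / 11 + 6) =9100 / 30267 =0.30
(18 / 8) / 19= 9 / 76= 0.12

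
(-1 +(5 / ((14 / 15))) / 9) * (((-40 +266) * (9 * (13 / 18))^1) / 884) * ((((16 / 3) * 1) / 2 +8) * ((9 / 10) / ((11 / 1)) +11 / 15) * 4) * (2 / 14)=-243176 / 72765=-3.34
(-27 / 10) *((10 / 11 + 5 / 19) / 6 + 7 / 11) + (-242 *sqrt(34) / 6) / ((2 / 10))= -605 *sqrt(34) / 3 - 9387 / 4180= -1178.15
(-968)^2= 937024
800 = 800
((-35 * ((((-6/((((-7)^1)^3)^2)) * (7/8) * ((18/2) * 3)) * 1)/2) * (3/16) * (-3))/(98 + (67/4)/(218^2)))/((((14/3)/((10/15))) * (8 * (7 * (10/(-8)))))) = 2887083/11689275222800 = 0.00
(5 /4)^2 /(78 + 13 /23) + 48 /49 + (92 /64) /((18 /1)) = 27523607 /25500384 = 1.08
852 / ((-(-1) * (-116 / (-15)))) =3195 / 29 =110.17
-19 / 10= -1.90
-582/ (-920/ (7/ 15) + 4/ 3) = 6111/ 20686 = 0.30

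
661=661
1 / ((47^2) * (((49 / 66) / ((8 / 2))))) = 264 / 108241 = 0.00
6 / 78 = 1 / 13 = 0.08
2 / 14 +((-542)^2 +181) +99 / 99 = 2057623 / 7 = 293946.14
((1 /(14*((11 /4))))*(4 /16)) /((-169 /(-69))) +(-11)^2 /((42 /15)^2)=5624441 /364364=15.44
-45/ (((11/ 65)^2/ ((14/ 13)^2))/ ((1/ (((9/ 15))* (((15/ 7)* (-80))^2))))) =-2401/ 23232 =-0.10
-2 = -2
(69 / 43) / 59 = 69 / 2537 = 0.03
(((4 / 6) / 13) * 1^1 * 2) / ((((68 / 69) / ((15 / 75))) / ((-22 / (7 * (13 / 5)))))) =-506 / 20111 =-0.03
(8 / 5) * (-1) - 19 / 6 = -143 / 30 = -4.77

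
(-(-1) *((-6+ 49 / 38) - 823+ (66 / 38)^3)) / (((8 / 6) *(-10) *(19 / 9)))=304631793 / 10425680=29.22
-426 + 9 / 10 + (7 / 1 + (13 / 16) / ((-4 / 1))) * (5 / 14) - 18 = -1974213 / 4480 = -440.67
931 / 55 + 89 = 5826 / 55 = 105.93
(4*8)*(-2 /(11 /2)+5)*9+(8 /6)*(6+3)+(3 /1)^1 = 14853 /11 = 1350.27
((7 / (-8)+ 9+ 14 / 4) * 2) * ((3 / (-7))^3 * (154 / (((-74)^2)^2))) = -27621 / 2938684448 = -0.00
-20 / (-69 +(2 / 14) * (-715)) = 0.12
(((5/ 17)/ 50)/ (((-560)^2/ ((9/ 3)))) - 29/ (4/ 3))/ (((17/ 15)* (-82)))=3478607991/ 14863385600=0.23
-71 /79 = -0.90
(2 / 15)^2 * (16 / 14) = 32 / 1575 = 0.02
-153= -153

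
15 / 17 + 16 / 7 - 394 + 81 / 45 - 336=-431394 / 595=-725.03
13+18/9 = 15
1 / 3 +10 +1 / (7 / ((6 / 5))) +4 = 1523 / 105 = 14.50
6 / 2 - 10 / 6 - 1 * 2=-2 / 3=-0.67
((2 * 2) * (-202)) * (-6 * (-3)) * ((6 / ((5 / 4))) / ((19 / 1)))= -349056 / 95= -3674.27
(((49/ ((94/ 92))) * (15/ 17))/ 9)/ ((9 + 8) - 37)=-1127/ 4794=-0.24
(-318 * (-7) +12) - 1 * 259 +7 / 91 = 25728 / 13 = 1979.08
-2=-2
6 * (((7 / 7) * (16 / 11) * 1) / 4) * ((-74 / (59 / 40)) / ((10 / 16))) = -113664 / 649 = -175.14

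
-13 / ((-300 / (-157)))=-2041 / 300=-6.80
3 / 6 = 1 / 2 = 0.50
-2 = -2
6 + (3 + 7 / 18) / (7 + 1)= 6.42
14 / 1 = 14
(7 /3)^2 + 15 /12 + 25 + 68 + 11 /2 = 3787 /36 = 105.19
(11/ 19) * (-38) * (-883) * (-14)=-271964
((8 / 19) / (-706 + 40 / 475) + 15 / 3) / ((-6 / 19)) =-3185065 / 201186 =-15.83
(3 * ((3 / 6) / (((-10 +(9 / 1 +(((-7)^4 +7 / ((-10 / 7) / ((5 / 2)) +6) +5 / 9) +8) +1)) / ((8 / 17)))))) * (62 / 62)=4104 / 14016653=0.00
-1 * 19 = -19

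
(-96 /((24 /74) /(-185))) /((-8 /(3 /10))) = -2053.50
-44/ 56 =-11/ 14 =-0.79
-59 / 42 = -1.40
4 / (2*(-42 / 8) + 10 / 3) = -24 / 43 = -0.56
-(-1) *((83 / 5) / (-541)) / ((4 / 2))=-83 / 5410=-0.02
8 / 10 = 4 / 5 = 0.80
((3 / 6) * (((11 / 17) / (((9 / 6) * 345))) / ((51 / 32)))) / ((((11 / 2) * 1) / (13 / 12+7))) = 0.00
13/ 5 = 2.60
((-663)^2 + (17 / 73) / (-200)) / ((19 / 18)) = 57759366447 / 138700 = 416433.79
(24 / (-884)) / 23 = -6 / 5083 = -0.00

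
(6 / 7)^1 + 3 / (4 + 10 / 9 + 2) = 573 / 448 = 1.28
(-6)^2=36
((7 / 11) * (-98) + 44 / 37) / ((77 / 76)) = -1892248 / 31339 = -60.38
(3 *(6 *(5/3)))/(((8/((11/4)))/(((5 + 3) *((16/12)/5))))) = 22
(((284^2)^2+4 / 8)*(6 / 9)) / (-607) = -4336926891 / 607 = -7144854.85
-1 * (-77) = 77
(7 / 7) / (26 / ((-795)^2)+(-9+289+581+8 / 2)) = 632025 / 546701651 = 0.00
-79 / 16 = -4.94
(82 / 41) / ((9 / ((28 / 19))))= 56 / 171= 0.33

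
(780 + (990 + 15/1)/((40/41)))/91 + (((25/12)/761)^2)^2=12588447639194586907/632856148146383616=19.89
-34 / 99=-0.34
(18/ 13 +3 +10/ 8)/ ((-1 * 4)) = -293/ 208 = -1.41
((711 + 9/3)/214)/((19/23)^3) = 4343619/733913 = 5.92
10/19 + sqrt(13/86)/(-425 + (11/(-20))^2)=10/19 - 200* sqrt(1118)/7304797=0.53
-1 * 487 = -487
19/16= 1.19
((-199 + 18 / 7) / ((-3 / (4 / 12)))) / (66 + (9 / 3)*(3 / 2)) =2750 / 8883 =0.31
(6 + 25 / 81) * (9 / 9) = 6.31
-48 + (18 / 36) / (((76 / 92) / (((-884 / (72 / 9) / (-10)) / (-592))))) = -21601243 / 449920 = -48.01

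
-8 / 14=-4 / 7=-0.57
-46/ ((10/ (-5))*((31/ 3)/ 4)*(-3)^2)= 92/ 93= 0.99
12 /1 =12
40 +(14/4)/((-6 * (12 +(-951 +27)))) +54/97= 43054375/1061568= 40.56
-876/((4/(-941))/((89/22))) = 18341031/22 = 833683.23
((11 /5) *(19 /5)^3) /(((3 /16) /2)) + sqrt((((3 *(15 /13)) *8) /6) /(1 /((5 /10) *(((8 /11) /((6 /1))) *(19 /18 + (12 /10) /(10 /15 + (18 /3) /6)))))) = 2 *sqrt(571285) /2145 + 2414368 /1875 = 1288.37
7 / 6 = 1.17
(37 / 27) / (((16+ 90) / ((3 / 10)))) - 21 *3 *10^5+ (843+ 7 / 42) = -60093956153 / 9540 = -6299156.83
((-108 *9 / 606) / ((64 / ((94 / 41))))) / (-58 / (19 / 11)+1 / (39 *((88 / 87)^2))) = 455119236 / 265772688659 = 0.00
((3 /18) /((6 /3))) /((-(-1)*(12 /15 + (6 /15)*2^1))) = 5 /96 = 0.05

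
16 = 16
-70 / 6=-35 / 3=-11.67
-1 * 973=-973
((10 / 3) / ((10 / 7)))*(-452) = -3164 / 3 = -1054.67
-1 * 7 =-7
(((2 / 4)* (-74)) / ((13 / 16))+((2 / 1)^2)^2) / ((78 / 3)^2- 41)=-384 / 8255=-0.05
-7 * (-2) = 14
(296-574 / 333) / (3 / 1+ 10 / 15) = 97994 / 1221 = 80.26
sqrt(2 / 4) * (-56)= -28 * sqrt(2)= -39.60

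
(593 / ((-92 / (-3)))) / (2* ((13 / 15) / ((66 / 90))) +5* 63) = 19569 / 321172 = 0.06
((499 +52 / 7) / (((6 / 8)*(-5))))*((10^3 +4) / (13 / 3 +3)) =-1423672 / 77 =-18489.25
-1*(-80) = 80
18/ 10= 1.80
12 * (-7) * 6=-504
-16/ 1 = -16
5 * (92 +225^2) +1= 253586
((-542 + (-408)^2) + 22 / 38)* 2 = 6305058 / 19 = 331845.16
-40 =-40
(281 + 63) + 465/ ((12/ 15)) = 3701/ 4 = 925.25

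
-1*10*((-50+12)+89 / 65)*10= 47620 / 13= 3663.08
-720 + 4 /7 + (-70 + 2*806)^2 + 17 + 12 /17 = 282870411 /119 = 2377062.28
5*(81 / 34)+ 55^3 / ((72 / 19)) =53753705 / 1224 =43916.43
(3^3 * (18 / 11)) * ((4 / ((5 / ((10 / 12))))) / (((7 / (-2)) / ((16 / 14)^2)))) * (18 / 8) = -93312 / 3773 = -24.73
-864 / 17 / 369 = -96 / 697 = -0.14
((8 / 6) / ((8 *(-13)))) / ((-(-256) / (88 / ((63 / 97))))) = -1067 / 157248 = -0.01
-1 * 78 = -78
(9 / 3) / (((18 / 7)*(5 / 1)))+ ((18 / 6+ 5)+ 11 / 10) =28 / 3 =9.33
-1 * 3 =-3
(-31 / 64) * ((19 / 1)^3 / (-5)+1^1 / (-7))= 744279 / 1120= 664.53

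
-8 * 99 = -792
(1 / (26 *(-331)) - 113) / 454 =-972479 / 3907124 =-0.25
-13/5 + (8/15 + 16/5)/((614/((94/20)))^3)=-1128442550239/434016645000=-2.60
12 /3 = 4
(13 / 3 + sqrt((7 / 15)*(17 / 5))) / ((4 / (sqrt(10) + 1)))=(1 + sqrt(10))*(sqrt(357) + 65) / 60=5.82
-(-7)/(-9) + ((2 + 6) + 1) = 74/9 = 8.22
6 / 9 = 2 / 3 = 0.67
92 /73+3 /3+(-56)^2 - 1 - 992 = 156604 /73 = 2145.26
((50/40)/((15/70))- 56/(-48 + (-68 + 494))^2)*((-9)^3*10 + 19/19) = -433921459/10206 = -42516.31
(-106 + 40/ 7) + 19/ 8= -5483/ 56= -97.91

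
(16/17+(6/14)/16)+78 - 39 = 76099/1904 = 39.97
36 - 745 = -709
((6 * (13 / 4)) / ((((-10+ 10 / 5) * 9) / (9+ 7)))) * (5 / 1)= -21.67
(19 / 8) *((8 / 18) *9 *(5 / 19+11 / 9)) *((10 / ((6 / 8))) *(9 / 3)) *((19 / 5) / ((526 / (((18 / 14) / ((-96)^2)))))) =2413 / 4241664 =0.00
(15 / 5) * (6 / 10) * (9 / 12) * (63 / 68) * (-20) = -1701 / 68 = -25.01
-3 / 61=-0.05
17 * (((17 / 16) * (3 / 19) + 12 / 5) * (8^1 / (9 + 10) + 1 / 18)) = 3605071 / 173280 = 20.80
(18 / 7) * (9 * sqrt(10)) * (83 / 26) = 6723 * sqrt(10) / 91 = 233.63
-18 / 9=-2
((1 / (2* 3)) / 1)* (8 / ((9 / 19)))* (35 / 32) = 3.08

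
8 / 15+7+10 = 263 / 15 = 17.53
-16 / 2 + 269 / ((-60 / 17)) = -5053 / 60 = -84.22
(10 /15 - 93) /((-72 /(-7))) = -1939 /216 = -8.98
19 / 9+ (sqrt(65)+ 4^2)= sqrt(65)+ 163 / 9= 26.17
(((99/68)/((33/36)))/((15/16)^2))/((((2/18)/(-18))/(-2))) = 248832/425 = 585.49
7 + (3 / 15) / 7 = 246 / 35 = 7.03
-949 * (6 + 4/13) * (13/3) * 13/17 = -1011634/51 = -19835.96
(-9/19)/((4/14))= -63/38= -1.66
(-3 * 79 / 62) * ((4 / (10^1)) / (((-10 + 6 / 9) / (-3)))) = -0.49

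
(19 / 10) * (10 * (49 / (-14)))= -133 / 2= -66.50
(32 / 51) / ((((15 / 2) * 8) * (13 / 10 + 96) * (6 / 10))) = 80 / 446607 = 0.00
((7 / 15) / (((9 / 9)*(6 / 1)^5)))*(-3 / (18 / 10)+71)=91 / 21870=0.00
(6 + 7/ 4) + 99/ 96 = 281/ 32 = 8.78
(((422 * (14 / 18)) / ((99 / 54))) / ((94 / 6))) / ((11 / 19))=112252 / 5687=19.74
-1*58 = -58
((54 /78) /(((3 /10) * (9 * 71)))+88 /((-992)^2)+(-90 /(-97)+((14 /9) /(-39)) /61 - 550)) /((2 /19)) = -189226087797246683 /36276918342912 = -5216.16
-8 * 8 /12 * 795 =-4240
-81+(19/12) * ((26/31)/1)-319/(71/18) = -2120161/13206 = -160.55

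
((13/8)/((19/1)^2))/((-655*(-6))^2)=13/44604871200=0.00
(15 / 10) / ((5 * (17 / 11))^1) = 33 / 170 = 0.19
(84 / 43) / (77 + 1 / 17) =714 / 28165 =0.03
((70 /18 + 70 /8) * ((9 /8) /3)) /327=455 /31392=0.01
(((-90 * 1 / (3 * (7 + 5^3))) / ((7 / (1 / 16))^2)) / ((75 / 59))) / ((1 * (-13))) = 59 / 53813760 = 0.00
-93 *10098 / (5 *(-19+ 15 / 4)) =3756456 / 305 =12316.25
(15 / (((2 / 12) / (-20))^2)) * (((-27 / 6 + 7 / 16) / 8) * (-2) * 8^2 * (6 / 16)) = 5265000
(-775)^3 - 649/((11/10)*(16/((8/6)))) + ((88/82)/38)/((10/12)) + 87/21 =-76148596266151/163590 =-465484419.99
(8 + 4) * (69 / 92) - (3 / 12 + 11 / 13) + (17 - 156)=-6817 / 52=-131.10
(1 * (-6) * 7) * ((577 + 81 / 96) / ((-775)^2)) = -388311 / 9610000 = -0.04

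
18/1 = 18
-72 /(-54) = 1.33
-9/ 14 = -0.64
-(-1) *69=69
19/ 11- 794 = -8715/ 11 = -792.27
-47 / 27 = -1.74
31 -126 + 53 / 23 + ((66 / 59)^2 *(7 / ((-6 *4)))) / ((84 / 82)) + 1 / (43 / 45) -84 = -2423741937 / 13770836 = -176.01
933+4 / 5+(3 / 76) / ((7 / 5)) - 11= 922.83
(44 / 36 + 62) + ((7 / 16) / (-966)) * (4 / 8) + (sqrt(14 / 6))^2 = 868477 / 13248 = 65.56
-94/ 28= -47/ 14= -3.36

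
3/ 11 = 0.27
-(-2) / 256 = 1 / 128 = 0.01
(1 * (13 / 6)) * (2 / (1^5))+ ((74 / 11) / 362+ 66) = 420212 / 5973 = 70.35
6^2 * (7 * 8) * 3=6048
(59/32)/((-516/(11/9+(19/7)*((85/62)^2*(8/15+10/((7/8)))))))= -1556454751/6997802112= -0.22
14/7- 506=-504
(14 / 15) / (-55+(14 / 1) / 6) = -7 / 395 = -0.02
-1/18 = -0.06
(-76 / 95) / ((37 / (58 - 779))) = 15.59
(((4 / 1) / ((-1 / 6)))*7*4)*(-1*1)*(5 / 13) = 3360 / 13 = 258.46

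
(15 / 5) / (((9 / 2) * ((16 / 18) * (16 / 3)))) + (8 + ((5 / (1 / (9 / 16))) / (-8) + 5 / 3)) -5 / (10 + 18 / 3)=9.14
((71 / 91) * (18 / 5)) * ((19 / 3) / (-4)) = -4047 / 910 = -4.45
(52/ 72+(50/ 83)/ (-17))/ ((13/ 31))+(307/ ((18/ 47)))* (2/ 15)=108.52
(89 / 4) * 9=801 / 4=200.25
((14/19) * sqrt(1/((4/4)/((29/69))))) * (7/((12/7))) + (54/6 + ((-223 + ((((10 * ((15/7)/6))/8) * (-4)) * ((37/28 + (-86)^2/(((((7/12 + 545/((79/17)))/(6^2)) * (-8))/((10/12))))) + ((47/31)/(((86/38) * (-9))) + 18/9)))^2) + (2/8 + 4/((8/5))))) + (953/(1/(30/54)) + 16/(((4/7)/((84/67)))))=343 * sqrt(2001)/7866 + 3183561187640580198252399351043/18499294817643397252356288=172092.90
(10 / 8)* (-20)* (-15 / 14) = 26.79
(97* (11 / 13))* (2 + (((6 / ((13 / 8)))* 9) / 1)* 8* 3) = 11090398 / 169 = 65623.66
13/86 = 0.15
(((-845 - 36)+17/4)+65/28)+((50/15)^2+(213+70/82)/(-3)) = -2414077/2583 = -934.60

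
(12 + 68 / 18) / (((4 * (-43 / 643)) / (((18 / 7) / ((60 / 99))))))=-1506549 / 6020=-250.26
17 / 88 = 0.19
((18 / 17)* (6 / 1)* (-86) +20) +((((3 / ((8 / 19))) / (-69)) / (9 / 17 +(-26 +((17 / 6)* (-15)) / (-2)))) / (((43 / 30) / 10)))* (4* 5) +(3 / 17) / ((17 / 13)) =-42885950911 / 82030627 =-522.80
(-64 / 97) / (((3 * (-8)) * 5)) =0.01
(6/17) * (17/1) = 6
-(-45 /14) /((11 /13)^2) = 7605 /1694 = 4.49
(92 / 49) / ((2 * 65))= 46 / 3185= 0.01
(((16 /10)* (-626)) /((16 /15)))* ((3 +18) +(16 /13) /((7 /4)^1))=-1854525 /91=-20379.40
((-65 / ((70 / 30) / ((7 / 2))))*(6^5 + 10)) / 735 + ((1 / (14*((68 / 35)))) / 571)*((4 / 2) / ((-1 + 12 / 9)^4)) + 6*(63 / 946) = -929097904403 / 899916556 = -1032.43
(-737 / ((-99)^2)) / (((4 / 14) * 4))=-469 / 7128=-0.07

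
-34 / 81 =-0.42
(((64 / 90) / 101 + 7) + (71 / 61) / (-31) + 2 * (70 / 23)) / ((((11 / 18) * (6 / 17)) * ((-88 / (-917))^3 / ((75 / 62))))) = 84581489937892700515 / 1020805812071936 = 82857.57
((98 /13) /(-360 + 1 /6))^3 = -203297472 /22109961376763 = -0.00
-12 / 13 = -0.92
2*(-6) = -12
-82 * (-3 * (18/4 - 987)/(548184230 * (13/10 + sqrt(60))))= 3142035/319646224513 - 4833900 * sqrt(15)/319646224513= -0.00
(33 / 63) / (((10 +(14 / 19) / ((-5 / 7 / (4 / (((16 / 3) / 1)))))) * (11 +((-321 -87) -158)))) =-418 / 4086243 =-0.00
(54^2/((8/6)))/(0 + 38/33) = 72171/38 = 1899.24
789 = 789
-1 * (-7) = 7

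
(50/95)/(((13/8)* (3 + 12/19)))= 0.09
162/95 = 1.71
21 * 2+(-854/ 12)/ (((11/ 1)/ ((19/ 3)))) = 203/ 198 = 1.03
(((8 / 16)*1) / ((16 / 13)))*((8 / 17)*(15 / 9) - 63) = -41249 / 1632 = -25.28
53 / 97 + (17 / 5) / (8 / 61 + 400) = 6568709 / 11837880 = 0.55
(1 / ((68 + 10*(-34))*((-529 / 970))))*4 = 485 / 17986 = 0.03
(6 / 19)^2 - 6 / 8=-0.65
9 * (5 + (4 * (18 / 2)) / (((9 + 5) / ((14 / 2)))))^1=207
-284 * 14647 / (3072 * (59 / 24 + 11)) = -100.61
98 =98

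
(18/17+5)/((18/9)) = 103/34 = 3.03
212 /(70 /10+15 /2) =424 /29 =14.62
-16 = -16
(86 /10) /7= 1.23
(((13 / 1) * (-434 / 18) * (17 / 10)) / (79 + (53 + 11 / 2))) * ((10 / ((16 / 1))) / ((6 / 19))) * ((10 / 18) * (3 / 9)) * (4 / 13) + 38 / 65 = 61541 / 416988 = 0.15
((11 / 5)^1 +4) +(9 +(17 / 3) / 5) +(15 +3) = 103 / 3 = 34.33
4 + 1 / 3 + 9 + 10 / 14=295 / 21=14.05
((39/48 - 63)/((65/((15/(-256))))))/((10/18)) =5373/53248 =0.10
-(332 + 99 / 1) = -431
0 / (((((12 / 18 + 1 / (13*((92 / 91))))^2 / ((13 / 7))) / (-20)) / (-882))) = 0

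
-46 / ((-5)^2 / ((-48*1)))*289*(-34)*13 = -282045504 / 25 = -11281820.16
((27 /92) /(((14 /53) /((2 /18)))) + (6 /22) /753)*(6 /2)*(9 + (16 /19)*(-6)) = 5213925 /3556168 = 1.47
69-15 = 54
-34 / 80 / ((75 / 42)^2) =-833 / 6250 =-0.13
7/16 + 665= 10647/16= 665.44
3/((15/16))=16/5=3.20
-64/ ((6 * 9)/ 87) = -928/ 9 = -103.11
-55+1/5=-274/5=-54.80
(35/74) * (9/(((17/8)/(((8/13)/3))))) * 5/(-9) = -5600/24531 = -0.23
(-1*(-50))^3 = 125000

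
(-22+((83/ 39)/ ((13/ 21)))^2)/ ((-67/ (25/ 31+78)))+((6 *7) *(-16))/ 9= -11156814179/ 177963591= -62.69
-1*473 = -473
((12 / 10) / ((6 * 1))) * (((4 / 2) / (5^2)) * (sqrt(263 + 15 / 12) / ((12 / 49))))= 49 * sqrt(1057) / 1500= 1.06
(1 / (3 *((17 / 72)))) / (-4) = -6 / 17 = -0.35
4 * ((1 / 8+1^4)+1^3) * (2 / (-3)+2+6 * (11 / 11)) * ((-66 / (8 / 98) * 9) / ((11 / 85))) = -7009695 / 2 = -3504847.50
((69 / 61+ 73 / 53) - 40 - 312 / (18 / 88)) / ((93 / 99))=-166736218 / 100223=-1663.65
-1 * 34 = -34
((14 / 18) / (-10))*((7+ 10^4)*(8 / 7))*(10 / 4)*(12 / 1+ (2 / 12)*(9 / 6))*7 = -3432401 / 18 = -190688.94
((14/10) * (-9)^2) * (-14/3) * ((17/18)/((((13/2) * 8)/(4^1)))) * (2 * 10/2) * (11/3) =-1409.69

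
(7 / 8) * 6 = 21 / 4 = 5.25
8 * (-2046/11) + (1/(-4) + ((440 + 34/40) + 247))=-4002/5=-800.40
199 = 199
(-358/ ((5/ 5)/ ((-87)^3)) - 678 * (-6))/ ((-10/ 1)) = -117874071/ 5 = -23574814.20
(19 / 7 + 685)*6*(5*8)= 1155360 / 7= 165051.43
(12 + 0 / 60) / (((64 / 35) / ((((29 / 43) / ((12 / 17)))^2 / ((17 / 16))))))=500395 / 88752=5.64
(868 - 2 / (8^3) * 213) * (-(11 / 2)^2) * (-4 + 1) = 80584185 / 1024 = 78695.49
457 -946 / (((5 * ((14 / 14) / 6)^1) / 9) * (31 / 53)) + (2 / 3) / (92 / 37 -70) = -9879409634 / 580785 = -17010.44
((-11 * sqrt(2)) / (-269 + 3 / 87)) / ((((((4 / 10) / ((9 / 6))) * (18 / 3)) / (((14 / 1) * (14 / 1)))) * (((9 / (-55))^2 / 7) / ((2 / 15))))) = 13239457 * sqrt(2) / 75816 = 246.96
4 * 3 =12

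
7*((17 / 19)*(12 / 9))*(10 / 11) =4760 / 627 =7.59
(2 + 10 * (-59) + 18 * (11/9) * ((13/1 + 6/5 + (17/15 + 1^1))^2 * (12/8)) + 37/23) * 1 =566992/69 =8217.28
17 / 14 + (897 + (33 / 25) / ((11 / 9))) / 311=446503 / 108850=4.10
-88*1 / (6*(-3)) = 44 / 9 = 4.89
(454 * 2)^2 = 824464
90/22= 45/11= 4.09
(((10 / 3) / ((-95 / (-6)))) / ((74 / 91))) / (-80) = -91 / 28120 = -0.00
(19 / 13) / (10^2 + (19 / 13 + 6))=19 / 1397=0.01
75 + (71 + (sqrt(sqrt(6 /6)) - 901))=-754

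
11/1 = 11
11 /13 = 0.85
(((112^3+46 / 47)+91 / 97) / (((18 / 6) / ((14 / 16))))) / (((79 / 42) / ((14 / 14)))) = 313848699059 / 1440644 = 217853.06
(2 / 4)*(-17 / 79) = -17 / 158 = -0.11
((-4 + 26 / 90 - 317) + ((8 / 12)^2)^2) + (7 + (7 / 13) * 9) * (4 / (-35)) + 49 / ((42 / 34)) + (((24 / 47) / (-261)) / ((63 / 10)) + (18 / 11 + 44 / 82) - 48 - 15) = -7771387026562 / 22655247615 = -343.03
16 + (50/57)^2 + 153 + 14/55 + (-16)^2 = 76128361/178695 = 426.02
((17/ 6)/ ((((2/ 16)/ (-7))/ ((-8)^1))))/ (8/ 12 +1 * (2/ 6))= 3808/ 3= 1269.33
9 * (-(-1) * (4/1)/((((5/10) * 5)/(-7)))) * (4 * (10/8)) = -504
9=9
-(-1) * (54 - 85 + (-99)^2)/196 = 4885/98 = 49.85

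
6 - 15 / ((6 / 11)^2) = -533 / 12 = -44.42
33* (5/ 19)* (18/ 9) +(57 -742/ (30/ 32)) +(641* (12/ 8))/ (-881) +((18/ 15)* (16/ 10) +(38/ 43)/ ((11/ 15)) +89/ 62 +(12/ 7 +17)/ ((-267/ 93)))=-8258917418103976/ 11468368890825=-720.15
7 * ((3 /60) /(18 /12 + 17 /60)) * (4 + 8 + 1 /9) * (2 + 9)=8393 /321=26.15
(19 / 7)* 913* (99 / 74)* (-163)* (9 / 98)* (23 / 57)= -1016582589 / 50764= -20025.66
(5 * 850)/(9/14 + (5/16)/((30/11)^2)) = 85680000/13807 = 6205.55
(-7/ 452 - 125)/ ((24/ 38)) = -1073633/ 5424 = -197.94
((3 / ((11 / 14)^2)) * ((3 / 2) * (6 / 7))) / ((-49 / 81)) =-8748 / 847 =-10.33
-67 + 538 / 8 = 1 / 4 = 0.25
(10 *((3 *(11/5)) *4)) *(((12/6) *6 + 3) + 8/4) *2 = 8976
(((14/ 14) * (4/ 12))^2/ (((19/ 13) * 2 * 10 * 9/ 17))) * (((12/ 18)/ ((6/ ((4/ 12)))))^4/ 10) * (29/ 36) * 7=0.00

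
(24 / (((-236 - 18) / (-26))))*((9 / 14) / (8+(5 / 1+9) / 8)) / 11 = 144 / 9779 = 0.01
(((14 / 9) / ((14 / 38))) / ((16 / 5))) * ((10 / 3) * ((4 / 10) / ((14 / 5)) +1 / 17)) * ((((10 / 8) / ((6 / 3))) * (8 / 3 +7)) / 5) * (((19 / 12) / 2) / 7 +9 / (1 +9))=2344505 / 2159136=1.09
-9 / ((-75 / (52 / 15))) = 0.42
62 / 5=12.40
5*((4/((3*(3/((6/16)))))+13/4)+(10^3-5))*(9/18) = 59905/24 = 2496.04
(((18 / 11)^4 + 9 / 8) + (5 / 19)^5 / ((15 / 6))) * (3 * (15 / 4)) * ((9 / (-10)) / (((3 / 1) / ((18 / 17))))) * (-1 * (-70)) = -20461900945286115 / 9860697804848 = -2075.10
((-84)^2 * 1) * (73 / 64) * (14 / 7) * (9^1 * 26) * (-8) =-30132648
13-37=-24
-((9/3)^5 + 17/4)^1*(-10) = 4945/2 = 2472.50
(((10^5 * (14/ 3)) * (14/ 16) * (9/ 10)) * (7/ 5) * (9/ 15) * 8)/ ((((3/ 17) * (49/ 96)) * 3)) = 9139200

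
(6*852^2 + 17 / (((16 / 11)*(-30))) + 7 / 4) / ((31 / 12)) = 2090604173 / 1240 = 1685971.11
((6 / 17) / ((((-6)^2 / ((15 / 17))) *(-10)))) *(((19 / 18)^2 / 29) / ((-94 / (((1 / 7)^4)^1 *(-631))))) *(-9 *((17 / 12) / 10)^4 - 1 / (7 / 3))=15878091244777 / 395367867827896320000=0.00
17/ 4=4.25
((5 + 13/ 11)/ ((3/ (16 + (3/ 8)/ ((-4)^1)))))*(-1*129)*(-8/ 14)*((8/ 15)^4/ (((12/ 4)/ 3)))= 762017792/ 3898125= 195.48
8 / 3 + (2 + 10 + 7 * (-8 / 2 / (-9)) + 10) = 250 / 9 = 27.78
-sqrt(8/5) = -2 * sqrt(10)/5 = -1.26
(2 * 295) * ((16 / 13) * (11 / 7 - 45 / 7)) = -320960 / 91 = -3527.03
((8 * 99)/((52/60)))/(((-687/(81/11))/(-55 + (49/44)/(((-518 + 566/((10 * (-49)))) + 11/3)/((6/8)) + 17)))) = 26076267779850/48401736097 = 538.75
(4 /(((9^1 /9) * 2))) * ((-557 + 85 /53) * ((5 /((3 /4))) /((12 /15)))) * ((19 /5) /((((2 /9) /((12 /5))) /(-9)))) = 181208016 /53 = 3419019.17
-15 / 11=-1.36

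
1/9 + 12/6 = 19/9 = 2.11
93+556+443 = 1092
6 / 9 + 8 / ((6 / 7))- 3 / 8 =77 / 8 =9.62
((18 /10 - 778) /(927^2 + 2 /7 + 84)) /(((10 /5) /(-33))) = 896511 /60158930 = 0.01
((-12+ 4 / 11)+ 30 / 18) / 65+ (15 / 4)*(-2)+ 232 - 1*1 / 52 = 1924729 / 8580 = 224.33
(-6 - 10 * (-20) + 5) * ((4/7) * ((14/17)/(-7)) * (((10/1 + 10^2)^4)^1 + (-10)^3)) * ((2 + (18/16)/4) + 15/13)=-10408618434750/1547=-6728260138.82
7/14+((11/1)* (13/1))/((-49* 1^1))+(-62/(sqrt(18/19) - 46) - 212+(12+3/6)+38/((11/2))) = -2097371564/10830127+93* sqrt(38)/20093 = -193.63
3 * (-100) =-300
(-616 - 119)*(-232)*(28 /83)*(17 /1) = 977921.93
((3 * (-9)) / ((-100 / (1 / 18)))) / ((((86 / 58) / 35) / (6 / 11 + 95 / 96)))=0.54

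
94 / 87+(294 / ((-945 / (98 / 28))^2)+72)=25751321 / 352350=73.08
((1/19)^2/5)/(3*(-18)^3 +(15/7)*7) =-1/31553205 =-0.00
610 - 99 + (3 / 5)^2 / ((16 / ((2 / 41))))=4190209 / 8200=511.00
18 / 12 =3 / 2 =1.50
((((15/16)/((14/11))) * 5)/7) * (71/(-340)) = -0.11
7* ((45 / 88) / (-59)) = -315 / 5192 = -0.06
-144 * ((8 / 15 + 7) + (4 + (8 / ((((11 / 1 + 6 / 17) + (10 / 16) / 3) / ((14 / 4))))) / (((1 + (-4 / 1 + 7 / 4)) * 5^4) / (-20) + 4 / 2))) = -2874030384 / 1721705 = -1669.29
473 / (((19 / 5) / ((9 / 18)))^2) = 11825 / 1444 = 8.19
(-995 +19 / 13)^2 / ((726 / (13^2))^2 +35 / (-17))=479282639888 / 7960657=60206.42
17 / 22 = 0.77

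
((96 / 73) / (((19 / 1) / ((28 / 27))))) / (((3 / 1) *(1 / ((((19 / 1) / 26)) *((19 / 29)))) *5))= 8512 / 3715335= 0.00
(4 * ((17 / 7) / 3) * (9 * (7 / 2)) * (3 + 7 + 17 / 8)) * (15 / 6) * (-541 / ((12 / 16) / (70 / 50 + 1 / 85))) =-3148620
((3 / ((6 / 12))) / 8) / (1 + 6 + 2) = 1 / 12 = 0.08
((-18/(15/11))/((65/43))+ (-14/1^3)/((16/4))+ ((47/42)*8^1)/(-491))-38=-336786661/6702150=-50.25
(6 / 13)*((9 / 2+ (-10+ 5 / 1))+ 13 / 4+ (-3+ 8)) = 3.58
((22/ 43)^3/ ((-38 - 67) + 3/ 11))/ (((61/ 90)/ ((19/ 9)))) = -1390895/ 349194744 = -0.00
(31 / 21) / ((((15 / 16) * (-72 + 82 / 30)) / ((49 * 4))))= -4.46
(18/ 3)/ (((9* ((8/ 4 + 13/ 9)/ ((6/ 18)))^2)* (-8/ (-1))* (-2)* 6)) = -1/ 15376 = -0.00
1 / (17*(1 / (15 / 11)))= 15 / 187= 0.08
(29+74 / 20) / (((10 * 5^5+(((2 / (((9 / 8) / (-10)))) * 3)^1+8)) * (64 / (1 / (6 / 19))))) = 6213 / 119825920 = 0.00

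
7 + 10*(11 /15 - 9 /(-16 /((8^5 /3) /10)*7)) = 18733 /21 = 892.05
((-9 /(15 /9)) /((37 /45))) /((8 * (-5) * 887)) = 243 /1312760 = 0.00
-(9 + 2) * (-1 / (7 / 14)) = 22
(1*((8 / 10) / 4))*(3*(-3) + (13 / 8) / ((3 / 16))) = -1 / 15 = -0.07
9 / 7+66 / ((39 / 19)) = 3043 / 91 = 33.44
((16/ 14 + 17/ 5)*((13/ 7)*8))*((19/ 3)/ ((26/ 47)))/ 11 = 189316/ 2695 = 70.25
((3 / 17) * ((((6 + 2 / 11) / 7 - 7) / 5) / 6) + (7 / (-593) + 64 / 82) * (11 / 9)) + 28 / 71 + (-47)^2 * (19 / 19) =449500172985023 / 203366331630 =2210.30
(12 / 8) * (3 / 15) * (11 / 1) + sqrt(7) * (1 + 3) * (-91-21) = 33 / 10-448 * sqrt(7) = -1182.00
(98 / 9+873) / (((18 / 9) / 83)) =660265 / 18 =36681.39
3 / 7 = 0.43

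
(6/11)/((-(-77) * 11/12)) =72/9317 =0.01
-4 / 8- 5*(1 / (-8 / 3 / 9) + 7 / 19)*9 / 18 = 2133 / 304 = 7.02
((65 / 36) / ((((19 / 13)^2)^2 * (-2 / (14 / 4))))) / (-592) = 12995255 / 11109604608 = 0.00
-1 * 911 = -911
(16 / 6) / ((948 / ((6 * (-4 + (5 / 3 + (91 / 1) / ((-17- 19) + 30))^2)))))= 713 / 237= 3.01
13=13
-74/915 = -0.08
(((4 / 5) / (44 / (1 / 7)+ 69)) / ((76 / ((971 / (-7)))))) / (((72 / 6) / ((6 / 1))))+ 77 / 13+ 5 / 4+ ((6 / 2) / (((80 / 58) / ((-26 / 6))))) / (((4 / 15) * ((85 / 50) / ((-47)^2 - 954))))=-1778770639941 / 68191760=-26084.83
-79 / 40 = -1.98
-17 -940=-957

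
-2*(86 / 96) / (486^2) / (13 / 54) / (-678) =43 / 925258464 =0.00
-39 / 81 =-13 / 27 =-0.48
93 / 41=2.27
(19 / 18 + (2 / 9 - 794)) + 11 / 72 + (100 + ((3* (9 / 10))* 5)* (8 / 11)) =-540739 / 792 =-682.75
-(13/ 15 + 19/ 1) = -298/ 15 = -19.87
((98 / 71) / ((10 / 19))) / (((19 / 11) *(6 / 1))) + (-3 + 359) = 758819 / 2130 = 356.25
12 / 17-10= -158 / 17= -9.29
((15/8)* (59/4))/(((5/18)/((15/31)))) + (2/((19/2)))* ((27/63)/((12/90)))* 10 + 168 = 14707059/65968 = 222.94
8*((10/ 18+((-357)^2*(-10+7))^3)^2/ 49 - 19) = 2024515599725159538366555180549342344/ 3969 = 510082035708027094574591900000000.00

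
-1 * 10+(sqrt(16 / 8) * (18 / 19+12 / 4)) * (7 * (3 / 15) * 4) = -10+420 * sqrt(2) / 19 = 21.26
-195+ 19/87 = -16946/87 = -194.78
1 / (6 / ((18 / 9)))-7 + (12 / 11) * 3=-112 / 33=-3.39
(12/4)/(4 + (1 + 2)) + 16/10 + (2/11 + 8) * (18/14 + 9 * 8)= 231631/385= 601.64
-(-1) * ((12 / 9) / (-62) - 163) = -163.02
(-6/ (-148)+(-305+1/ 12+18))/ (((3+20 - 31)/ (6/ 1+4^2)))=1401103/ 1776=788.91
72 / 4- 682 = -664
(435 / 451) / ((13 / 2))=870 / 5863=0.15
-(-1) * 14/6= 7/3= 2.33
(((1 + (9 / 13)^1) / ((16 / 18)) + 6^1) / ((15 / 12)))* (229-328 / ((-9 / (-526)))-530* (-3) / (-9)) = -120881.07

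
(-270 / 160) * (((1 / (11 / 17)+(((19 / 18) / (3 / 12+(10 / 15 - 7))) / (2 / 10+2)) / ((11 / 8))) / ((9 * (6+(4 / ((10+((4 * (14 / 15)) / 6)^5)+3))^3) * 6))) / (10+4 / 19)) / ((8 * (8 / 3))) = -10566841420351741172912207419059139 / 298388342133133127829104277022046380032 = -0.00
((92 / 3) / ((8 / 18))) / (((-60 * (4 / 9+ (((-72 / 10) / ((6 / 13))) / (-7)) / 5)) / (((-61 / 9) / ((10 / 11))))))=108031 / 11216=9.63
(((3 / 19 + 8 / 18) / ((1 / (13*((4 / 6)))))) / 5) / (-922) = -1339 / 1182465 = -0.00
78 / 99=26 / 33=0.79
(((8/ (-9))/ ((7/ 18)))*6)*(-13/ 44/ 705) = 104/ 18095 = 0.01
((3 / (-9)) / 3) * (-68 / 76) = 17 / 171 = 0.10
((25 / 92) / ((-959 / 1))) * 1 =-25 / 88228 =-0.00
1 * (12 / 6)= 2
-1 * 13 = -13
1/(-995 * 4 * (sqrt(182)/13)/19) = -19 * sqrt(182)/55720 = -0.00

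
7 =7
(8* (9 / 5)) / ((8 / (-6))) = -10.80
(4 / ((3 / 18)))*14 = 336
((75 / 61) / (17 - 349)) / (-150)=0.00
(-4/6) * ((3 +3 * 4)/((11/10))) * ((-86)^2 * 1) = -739600/11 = -67236.36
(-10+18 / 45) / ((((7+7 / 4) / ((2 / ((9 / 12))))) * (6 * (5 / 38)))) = -9728 / 2625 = -3.71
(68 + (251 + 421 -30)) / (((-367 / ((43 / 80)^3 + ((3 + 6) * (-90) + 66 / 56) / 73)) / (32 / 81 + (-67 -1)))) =-277813007927677 / 194438361600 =-1428.80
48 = 48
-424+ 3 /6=-847 /2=-423.50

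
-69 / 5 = -13.80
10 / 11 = 0.91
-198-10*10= -298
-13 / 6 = -2.17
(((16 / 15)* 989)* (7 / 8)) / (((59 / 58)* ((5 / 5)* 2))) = 401534 / 885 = 453.71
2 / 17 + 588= 9998 / 17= 588.12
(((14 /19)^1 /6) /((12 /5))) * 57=35 /12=2.92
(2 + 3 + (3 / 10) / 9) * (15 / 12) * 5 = 755 / 24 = 31.46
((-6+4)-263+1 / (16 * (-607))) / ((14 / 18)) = -23163129 / 67984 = -340.71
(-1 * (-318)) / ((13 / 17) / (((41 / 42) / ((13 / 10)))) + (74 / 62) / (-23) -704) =-395083995 / 873450614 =-0.45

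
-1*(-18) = 18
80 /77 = 1.04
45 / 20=9 / 4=2.25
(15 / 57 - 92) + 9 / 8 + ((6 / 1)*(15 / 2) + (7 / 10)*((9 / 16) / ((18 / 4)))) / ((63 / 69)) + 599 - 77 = 480.77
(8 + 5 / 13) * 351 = 2943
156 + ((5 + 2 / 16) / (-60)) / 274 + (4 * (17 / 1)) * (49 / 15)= 9946411 / 26304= 378.13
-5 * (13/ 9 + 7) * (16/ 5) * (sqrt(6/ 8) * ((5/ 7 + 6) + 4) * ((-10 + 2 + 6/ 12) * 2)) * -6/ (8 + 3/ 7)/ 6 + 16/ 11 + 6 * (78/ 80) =1607/ 220 - 76000 * sqrt(3)/ 59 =-2223.81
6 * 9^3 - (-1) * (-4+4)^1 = 4374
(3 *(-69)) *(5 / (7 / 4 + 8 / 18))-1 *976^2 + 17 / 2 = -150580185 / 158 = -953039.15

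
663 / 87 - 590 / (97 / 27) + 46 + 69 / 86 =-26563513 / 241918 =-109.80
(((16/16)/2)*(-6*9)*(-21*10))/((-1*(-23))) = 5670/23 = 246.52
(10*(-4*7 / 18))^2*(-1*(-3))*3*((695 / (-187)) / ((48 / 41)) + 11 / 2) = 5064.26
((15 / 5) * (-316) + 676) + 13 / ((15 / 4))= -4028 / 15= -268.53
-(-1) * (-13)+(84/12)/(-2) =-33/2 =-16.50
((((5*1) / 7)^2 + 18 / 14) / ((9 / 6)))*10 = 11.97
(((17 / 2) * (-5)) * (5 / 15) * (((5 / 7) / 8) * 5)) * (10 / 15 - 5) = 27625 / 1008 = 27.41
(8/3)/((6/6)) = 8/3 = 2.67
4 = 4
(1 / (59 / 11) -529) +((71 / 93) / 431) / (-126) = -157574293789 / 297977022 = -528.81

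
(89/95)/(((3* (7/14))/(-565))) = -20114/57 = -352.88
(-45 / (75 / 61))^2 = 33489 / 25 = 1339.56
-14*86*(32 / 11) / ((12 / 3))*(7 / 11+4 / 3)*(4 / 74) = -1252160 / 13431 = -93.23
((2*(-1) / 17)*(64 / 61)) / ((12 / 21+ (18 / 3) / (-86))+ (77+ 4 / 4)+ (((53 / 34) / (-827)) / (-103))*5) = -6563707136 / 4174431460491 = -0.00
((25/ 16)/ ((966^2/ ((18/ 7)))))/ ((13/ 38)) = 475/ 37740976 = 0.00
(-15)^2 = 225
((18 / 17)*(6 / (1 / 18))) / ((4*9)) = 54 / 17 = 3.18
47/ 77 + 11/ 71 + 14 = 80722/ 5467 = 14.77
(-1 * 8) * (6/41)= -48/41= -1.17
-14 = -14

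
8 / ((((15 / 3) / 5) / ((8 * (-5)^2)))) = 1600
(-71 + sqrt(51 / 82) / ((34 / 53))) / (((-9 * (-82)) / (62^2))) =-136462 / 369 + 50933 * sqrt(4182) / 514386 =-363.41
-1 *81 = -81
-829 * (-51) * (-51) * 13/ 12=-9343659/ 4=-2335914.75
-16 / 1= -16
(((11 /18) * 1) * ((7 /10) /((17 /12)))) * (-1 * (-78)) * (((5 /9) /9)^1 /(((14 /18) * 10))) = 143 /765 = 0.19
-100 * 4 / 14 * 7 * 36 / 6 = -1200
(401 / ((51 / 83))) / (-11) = -33283 / 561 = -59.33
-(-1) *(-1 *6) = -6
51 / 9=17 / 3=5.67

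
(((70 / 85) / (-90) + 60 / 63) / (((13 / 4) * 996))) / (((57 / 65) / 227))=1146577 / 15200703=0.08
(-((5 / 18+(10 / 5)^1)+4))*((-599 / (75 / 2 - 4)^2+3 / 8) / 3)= 644213 / 1939248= 0.33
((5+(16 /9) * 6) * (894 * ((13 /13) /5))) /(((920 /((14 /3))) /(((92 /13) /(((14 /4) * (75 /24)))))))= 224096 /24375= 9.19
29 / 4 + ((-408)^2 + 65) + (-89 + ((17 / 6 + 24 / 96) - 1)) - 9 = 499321 / 3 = 166440.33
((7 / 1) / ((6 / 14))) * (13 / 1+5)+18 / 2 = 303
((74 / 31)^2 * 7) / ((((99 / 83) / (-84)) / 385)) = -3117924880 / 2883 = -1081486.26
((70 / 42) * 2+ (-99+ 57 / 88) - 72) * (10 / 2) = -220465 / 264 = -835.09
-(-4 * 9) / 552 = 3 / 46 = 0.07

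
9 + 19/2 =37/2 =18.50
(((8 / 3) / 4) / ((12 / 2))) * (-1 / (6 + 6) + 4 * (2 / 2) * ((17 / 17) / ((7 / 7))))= 47 / 108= 0.44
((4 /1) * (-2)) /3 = -8 /3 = -2.67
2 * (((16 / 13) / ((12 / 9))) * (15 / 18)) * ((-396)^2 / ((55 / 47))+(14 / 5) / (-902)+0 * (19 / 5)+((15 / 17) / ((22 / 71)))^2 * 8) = 206263.49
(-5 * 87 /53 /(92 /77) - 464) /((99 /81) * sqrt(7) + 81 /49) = 738125562951 /7324756456 - 545747158341 * sqrt(7) /7324756456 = -96.36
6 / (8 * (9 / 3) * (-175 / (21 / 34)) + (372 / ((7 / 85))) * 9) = 21 / 118490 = 0.00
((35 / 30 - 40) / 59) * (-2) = 233 / 177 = 1.32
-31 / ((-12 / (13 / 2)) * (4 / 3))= 403 / 32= 12.59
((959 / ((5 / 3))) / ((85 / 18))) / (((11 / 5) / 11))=51786 / 85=609.25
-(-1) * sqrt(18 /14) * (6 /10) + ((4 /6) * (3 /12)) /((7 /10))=5 /21 + 9 * sqrt(7) /35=0.92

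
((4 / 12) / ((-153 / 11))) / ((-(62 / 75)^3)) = 171875 / 4051576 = 0.04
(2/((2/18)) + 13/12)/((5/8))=458/15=30.53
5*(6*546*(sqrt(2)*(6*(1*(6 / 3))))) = 196560*sqrt(2) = 277977.82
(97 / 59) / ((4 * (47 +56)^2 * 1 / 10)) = 485 / 1251862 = 0.00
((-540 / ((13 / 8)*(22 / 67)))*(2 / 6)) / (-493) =48240 / 70499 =0.68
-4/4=-1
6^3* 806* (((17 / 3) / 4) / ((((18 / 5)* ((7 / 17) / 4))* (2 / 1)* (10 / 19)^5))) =288383822233 / 35000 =8239537.78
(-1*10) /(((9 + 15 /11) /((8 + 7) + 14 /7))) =-935 /57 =-16.40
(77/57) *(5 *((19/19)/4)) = 385/228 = 1.69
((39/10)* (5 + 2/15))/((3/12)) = 2002/25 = 80.08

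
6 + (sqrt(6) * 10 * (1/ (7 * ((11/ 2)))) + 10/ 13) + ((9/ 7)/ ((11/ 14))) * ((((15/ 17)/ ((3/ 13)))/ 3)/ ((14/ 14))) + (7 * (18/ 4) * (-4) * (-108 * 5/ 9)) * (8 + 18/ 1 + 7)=20 * sqrt(6)/ 77 + 606507406/ 2431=249489.49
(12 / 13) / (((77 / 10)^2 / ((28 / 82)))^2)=480000 / 15677538877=0.00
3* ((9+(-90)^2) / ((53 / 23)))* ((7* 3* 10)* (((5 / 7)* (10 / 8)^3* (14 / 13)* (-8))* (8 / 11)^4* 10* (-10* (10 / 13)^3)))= 141886080000000000 / 418161601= 339309204.05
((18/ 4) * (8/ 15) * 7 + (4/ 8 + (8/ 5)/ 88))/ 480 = 127/ 3520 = 0.04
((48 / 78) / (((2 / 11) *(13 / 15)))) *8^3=337920 / 169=1999.53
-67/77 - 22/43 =-4575/3311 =-1.38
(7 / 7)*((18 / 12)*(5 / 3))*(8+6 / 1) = 35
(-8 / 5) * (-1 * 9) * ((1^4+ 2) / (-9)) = -24 / 5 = -4.80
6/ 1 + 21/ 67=423/ 67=6.31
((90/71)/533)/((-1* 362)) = -45/6849583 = -0.00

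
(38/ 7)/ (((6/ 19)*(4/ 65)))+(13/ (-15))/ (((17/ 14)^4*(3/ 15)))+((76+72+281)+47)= 753.35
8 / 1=8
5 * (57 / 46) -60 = -2475 / 46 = -53.80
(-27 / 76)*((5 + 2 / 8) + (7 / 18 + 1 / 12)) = -309 / 152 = -2.03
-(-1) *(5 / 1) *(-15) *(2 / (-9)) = 50 / 3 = 16.67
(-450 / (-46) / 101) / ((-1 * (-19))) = 225 / 44137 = 0.01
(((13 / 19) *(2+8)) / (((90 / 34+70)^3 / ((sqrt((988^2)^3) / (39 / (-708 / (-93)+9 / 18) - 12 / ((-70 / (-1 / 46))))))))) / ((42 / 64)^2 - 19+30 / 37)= -25083932757065728 / 124321872657825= -201.77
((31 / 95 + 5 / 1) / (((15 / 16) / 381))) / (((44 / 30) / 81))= 11356848 / 95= 119545.77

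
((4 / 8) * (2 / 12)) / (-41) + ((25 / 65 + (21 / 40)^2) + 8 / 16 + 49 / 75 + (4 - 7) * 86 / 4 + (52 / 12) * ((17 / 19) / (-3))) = -9330251521 / 145828800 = -63.98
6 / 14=3 / 7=0.43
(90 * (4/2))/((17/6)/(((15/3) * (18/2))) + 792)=48600/213857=0.23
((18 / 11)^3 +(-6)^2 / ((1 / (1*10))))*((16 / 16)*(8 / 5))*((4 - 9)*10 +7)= -166837248 / 6655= -25069.46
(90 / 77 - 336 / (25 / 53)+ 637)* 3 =-428223 / 1925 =-222.45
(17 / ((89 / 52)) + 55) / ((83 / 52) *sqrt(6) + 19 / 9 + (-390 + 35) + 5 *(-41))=-353071056312 / 3033372956245-1010157642 *sqrt(6) / 3033372956245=-0.12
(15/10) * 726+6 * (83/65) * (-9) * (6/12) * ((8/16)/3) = 140823/130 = 1083.25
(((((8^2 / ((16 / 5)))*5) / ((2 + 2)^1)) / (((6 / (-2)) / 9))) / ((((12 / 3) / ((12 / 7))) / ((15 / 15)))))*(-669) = 150525 / 7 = 21503.57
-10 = -10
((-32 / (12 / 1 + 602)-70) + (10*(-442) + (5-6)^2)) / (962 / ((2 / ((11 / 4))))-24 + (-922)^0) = -5512556 / 1596093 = -3.45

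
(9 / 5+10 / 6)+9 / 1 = 187 / 15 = 12.47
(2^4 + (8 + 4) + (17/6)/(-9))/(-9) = -1495/486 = -3.08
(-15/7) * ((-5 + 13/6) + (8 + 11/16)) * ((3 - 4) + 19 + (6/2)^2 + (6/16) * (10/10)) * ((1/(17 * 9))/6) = -102565/274176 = -0.37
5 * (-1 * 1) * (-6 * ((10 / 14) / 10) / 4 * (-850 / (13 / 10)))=-31875 / 91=-350.27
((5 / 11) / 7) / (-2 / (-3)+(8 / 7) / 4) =3 / 44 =0.07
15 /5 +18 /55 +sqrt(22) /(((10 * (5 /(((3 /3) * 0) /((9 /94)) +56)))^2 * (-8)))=183 /55-98 * sqrt(22) /625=2.59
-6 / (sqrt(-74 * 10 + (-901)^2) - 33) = 6 / (33 - sqrt(811061)) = -0.01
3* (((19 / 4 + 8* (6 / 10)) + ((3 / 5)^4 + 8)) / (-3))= -44199 / 2500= -17.68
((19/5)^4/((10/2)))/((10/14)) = 912247/15625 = 58.38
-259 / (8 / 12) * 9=-6993 / 2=-3496.50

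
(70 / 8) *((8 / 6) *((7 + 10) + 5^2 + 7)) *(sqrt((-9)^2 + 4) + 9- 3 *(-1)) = 1715 *sqrt(85) / 3 + 6860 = 12130.51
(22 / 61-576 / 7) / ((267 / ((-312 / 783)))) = 3638128 / 29756349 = 0.12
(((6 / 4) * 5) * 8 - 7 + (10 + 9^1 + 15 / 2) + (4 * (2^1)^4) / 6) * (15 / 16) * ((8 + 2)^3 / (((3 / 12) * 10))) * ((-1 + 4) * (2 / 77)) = 202875 / 77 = 2634.74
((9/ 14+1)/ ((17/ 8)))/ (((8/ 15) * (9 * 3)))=115/ 2142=0.05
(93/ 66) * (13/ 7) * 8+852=67216/ 77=872.94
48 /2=24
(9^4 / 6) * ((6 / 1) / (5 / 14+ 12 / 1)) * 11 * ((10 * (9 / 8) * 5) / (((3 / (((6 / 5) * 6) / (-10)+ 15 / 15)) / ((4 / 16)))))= 10609137 / 1384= 7665.56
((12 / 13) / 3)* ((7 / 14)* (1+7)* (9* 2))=288 / 13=22.15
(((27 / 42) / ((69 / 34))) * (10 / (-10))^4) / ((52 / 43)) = 2193 / 8372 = 0.26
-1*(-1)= 1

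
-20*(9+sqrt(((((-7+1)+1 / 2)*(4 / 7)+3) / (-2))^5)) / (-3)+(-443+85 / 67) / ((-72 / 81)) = 5*sqrt(14) / 2058+74631 / 134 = 556.96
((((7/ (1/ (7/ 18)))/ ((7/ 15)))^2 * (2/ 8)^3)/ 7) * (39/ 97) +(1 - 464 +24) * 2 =-65405213/ 74496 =-877.97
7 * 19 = 133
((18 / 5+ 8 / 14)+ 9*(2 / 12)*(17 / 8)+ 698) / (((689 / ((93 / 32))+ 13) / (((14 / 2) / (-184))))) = -36735093 / 342343040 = -0.11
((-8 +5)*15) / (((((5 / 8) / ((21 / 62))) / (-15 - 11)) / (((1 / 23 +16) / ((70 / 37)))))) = 19168812 / 3565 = 5376.95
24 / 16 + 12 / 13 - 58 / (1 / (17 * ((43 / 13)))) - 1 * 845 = -106703 / 26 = -4103.96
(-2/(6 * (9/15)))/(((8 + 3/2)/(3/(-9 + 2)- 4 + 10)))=-130/399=-0.33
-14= -14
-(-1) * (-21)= -21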